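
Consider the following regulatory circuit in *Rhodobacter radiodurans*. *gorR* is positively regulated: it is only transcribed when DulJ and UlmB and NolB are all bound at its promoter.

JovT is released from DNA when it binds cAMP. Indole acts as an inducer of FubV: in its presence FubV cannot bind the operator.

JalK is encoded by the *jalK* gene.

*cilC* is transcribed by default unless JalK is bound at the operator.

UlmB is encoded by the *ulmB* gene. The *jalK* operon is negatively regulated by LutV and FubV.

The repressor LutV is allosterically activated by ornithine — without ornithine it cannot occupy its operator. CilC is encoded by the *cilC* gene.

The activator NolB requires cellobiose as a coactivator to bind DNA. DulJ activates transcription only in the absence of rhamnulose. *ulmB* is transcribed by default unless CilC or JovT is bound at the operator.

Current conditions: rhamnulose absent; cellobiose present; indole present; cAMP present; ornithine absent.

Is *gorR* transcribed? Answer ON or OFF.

ON

Rhamnulose is absent, so DulJ is active.
Ornithine is absent, so LutV is inactive.
Indole is present, so FubV is inactive.
With no repressor bound, *jalK* is transcribed.
So JalK is produced and active.
With repressor JalK bound, *cilC* is not transcribed.
So CilC is not produced.
cAMP is present, so JovT is inactive.
With no repressor bound, *ulmB* is transcribed.
So UlmB is produced and active.
Cellobiose is present, so NolB is active.
No repressor is bound and DulJ and UlmB and NolB are active, so *gorR* is transcribed.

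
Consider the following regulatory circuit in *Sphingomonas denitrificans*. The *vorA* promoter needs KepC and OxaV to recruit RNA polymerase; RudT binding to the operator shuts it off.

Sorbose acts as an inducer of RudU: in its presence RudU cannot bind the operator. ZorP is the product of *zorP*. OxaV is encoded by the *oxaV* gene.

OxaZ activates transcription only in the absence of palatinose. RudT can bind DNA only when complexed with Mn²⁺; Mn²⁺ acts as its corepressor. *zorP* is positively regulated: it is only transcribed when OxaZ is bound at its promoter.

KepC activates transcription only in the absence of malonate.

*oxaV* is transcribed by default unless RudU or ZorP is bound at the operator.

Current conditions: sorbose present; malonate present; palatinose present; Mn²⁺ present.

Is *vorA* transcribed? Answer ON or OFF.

Malonate is present, so KepC is inactive.
Mn²⁺ is present, so RudT is active.
Sorbose is present, so RudU is inactive.
Palatinose is present, so OxaZ is inactive.
Required activator OxaZ is absent, so *zorP* is not transcribed.
So ZorP is not produced.
With no repressor bound, *oxaV* is transcribed.
So OxaV is produced and active.
With repressor RudT bound, *vorA* is not transcribed.

OFF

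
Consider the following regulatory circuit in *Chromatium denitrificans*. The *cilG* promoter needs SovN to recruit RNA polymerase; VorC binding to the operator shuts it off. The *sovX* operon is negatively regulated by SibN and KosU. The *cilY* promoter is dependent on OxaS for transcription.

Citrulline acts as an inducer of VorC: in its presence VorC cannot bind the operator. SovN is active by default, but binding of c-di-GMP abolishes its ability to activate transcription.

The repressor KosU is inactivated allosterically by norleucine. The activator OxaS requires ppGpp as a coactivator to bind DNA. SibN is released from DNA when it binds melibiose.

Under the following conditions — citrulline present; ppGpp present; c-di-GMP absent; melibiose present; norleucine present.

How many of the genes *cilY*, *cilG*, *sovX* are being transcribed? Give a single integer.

3

ppGpp is present, so OxaS is active.
No repressor is bound and OxaS is active, so *cilY* is transcribed.
→ *cilY* is ON.
Citrulline is present, so VorC is inactive.
c-di-GMP is absent, so SovN is active.
No repressor is bound and SovN is active, so *cilG* is transcribed.
→ *cilG* is ON.
Melibiose is present, so SibN is inactive.
Norleucine is present, so KosU is inactive.
With no repressor bound, *sovX* is transcribed.
→ *sovX* is ON.
3 of the 3 genes are transcribed.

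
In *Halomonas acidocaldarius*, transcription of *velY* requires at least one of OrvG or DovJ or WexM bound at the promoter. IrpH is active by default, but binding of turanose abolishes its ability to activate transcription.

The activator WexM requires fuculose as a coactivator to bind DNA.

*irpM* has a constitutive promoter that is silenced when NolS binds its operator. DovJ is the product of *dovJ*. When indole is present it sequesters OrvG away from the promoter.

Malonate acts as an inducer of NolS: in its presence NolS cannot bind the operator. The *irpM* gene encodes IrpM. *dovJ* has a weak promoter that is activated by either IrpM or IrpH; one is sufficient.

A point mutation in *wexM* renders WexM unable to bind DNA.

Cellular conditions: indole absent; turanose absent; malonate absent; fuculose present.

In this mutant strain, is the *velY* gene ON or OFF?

ON

Indole is absent, so OrvG is active.
Malonate is absent, so NolS is active.
With repressor NolS bound, *irpM* is not transcribed.
So IrpM is not produced.
Turanose is absent, so IrpH is active.
Activator IrpH is present, so *dovJ* is transcribed.
So DovJ is produced and active.
WexM is non-functional in this strain, so it has no effect.
Activator OrvG is present, so *velY* is transcribed.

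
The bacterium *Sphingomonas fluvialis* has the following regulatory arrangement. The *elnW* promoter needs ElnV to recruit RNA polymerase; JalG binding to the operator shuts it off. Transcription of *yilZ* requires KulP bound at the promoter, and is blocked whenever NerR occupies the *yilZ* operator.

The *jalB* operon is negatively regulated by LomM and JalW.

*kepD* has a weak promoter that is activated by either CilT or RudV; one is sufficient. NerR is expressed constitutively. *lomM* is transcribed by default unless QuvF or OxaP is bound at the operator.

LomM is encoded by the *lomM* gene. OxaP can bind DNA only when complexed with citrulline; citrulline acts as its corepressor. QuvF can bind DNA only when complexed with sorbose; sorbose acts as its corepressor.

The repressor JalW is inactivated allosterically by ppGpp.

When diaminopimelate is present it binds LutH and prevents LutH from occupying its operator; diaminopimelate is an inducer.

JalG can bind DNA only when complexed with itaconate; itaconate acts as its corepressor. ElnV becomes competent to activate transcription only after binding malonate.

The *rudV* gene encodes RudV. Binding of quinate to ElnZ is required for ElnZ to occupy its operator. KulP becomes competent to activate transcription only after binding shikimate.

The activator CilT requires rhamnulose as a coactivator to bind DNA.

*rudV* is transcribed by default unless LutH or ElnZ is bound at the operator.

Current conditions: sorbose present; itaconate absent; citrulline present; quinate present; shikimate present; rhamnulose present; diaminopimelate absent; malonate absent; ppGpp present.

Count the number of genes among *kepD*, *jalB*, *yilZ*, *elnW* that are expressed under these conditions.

2

Rhamnulose is present, so CilT is active.
Diaminopimelate is absent, so LutH is active.
Quinate is present, so ElnZ is active.
With repressor LutH bound, *rudV* is not transcribed.
So RudV is not produced.
Activator CilT is present, so *kepD* is transcribed.
→ *kepD* is ON.
Sorbose is present, so QuvF is active.
Citrulline is present, so OxaP is active.
With repressor QuvF bound, *lomM* is not transcribed.
So LomM is not produced.
ppGpp is present, so JalW is inactive.
With no repressor bound, *jalB* is transcribed.
→ *jalB* is ON.
Shikimate is present, so KulP is active.
NerR is produced constitutively and is active.
With repressor NerR bound, *yilZ* is not transcribed.
→ *yilZ* is OFF.
Itaconate is absent, so JalG is inactive.
Malonate is absent, so ElnV is inactive.
Required activator ElnV is absent, so *elnW* is not transcribed.
→ *elnW* is OFF.
2 of the 4 genes are transcribed.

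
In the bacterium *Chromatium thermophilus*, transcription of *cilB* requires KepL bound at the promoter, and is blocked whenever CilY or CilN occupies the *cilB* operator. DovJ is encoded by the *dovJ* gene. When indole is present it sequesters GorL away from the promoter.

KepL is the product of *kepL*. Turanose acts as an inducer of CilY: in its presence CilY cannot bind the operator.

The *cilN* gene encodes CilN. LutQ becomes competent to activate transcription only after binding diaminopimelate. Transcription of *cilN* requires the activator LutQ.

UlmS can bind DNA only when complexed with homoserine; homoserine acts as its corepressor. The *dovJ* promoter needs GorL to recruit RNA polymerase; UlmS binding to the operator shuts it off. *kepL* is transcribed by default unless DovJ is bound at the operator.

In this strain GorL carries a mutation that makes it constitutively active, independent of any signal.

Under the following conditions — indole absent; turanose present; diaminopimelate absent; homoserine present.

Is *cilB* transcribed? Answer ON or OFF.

Turanose is present, so CilY is inactive.
Diaminopimelate is absent, so LutQ is inactive.
Required activator LutQ is absent, so *cilN* is not transcribed.
So CilN is not produced.
Homoserine is present, so UlmS is active.
GorL is constitutively active in this strain.
With repressor UlmS bound, *dovJ* is not transcribed.
So DovJ is not produced.
With no repressor bound, *kepL* is transcribed.
So KepL is produced and active.
No repressor is bound and KepL is active, so *cilB* is transcribed.

ON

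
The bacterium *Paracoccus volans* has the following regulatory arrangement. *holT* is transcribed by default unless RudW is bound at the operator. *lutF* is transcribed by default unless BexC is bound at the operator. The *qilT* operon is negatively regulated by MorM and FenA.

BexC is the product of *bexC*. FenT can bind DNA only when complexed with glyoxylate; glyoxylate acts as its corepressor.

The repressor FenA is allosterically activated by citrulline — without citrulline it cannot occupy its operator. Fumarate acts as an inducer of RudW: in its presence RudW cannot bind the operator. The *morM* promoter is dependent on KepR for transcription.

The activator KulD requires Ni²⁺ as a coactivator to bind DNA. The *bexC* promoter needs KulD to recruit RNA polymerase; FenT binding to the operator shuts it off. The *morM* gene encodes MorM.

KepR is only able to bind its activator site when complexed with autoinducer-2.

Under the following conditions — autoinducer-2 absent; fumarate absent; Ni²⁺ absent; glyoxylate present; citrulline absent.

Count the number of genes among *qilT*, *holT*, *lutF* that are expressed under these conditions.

Autoinducer-2 is absent, so KepR is inactive.
Required activator KepR is absent, so *morM* is not transcribed.
So MorM is not produced.
Citrulline is absent, so FenA is inactive.
With no repressor bound, *qilT* is transcribed.
→ *qilT* is ON.
Fumarate is absent, so RudW is active.
With repressor RudW bound, *holT* is not transcribed.
→ *holT* is OFF.
Glyoxylate is present, so FenT is active.
Ni²⁺ is absent, so KulD is inactive.
With repressor FenT bound, *bexC* is not transcribed.
So BexC is not produced.
With no repressor bound, *lutF* is transcribed.
→ *lutF* is ON.
2 of the 3 genes are transcribed.

2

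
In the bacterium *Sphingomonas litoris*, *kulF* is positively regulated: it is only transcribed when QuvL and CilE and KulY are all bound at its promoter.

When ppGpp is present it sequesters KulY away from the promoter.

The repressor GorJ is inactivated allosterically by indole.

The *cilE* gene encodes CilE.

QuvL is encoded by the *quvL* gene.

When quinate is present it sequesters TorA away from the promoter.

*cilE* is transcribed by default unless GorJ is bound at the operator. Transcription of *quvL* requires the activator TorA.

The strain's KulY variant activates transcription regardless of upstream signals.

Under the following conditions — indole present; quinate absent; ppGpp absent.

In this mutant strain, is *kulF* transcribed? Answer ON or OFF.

Quinate is absent, so TorA is active.
No repressor is bound and TorA is active, so *quvL* is transcribed.
So QuvL is produced and active.
Indole is present, so GorJ is inactive.
With no repressor bound, *cilE* is transcribed.
So CilE is produced and active.
KulY is constitutively active in this strain.
No repressor is bound and QuvL and CilE and KulY are active, so *kulF* is transcribed.

ON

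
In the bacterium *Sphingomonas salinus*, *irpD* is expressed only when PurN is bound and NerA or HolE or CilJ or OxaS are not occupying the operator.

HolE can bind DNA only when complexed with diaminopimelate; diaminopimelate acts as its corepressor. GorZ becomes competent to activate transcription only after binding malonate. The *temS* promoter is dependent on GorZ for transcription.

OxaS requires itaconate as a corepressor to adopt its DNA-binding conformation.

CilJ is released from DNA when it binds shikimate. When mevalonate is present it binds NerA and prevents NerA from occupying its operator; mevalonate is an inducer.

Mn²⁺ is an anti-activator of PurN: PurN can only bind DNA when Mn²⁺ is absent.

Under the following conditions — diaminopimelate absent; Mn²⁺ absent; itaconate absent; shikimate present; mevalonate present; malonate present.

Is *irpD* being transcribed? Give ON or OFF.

Mn²⁺ is absent, so PurN is active.
Mevalonate is present, so NerA is inactive.
Diaminopimelate is absent, so HolE is inactive.
Shikimate is present, so CilJ is inactive.
Itaconate is absent, so OxaS is inactive.
No repressor is bound and PurN is active, so *irpD* is transcribed.

ON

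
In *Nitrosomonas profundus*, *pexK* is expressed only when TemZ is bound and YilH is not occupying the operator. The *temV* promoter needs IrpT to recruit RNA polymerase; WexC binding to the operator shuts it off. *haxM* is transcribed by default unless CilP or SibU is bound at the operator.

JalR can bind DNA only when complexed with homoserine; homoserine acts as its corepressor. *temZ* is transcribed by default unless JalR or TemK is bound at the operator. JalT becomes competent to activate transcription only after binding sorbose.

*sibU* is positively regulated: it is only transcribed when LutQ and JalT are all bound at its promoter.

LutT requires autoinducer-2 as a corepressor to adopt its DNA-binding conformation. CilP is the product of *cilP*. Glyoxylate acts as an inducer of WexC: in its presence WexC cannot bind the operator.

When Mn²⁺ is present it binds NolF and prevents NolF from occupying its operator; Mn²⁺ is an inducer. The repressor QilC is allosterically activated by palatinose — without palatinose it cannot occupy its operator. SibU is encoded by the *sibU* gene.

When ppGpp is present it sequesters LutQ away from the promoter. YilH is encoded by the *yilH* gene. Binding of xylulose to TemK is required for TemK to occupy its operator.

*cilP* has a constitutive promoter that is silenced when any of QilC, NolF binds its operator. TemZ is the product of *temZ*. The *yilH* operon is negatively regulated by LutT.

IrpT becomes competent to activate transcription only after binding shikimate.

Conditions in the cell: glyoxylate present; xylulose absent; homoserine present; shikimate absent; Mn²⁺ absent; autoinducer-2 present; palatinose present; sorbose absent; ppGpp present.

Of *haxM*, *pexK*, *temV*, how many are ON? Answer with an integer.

Palatinose is present, so QilC is active.
Mn²⁺ is absent, so NolF is active.
With repressor QilC bound, *cilP* is not transcribed.
So CilP is not produced.
ppGpp is present, so LutQ is inactive.
Sorbose is absent, so JalT is inactive.
Required activator LutQ is absent, so *sibU* is not transcribed.
So SibU is not produced.
With no repressor bound, *haxM* is transcribed.
→ *haxM* is ON.
Homoserine is present, so JalR is active.
Xylulose is absent, so TemK is inactive.
With repressor JalR bound, *temZ* is not transcribed.
So TemZ is not produced.
Autoinducer-2 is present, so LutT is active.
With repressor LutT bound, *yilH* is not transcribed.
So YilH is not produced.
Required activator TemZ is absent, so *pexK* is not transcribed.
→ *pexK* is OFF.
Shikimate is absent, so IrpT is inactive.
Glyoxylate is present, so WexC is inactive.
Required activator IrpT is absent, so *temV* is not transcribed.
→ *temV* is OFF.
1 of the 3 genes is transcribed.

1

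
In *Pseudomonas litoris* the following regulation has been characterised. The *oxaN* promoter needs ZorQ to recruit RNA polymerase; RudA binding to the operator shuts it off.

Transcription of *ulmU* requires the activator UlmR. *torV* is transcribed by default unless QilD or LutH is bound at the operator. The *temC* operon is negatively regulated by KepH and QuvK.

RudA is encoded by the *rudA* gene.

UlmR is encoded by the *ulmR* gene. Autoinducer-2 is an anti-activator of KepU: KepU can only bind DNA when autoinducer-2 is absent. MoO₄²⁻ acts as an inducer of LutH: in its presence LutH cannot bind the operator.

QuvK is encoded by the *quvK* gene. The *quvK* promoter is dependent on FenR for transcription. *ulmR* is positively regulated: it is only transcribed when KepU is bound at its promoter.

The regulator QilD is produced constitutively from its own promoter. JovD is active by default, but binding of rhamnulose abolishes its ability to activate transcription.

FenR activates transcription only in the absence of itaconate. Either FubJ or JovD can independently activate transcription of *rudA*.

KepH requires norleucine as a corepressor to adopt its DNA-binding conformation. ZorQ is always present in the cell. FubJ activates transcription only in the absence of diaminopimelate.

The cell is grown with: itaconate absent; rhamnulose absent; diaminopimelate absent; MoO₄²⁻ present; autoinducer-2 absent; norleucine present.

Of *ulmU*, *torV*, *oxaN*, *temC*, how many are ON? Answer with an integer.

1

Autoinducer-2 is absent, so KepU is active.
No repressor is bound and KepU is active, so *ulmR* is transcribed.
So UlmR is produced and active.
No repressor is bound and UlmR is active, so *ulmU* is transcribed.
→ *ulmU* is ON.
QilD is produced constitutively and is active.
MoO₄²⁻ is present, so LutH is inactive.
With repressor QilD bound, *torV* is not transcribed.
→ *torV* is OFF.
Diaminopimelate is absent, so FubJ is active.
Rhamnulose is absent, so JovD is active.
Activator FubJ is present, so *rudA* is transcribed.
So RudA is produced and active.
ZorQ is produced constitutively and is active.
With repressor RudA bound, *oxaN* is not transcribed.
→ *oxaN* is OFF.
Norleucine is present, so KepH is active.
Itaconate is absent, so FenR is active.
No repressor is bound and FenR is active, so *quvK* is transcribed.
So QuvK is produced and active.
With repressor KepH bound, *temC* is not transcribed.
→ *temC* is OFF.
1 of the 4 genes is transcribed.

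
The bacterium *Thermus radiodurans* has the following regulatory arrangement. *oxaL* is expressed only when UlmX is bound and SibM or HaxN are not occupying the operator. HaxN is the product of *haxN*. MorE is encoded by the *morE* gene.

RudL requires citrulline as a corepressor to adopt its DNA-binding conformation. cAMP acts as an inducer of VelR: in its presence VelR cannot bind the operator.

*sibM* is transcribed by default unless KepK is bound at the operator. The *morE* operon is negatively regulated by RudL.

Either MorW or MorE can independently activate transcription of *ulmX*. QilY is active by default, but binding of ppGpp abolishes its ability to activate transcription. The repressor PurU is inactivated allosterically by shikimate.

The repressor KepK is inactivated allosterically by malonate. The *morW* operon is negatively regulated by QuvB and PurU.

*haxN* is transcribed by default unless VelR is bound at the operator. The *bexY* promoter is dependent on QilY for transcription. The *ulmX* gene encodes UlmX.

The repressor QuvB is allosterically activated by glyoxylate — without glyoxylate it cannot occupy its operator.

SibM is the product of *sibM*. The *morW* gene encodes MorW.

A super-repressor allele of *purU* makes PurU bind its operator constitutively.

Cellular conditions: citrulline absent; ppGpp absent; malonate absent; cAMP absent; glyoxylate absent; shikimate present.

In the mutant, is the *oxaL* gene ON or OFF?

Malonate is absent, so KepK is active.
With repressor KepK bound, *sibM* is not transcribed.
So SibM is not produced.
Glyoxylate is absent, so QuvB is inactive.
PurU is constitutively active in this strain.
With repressor PurU bound, *morW* is not transcribed.
So MorW is not produced.
Citrulline is absent, so RudL is inactive.
With no repressor bound, *morE* is transcribed.
So MorE is produced and active.
Activator MorE is present, so *ulmX* is transcribed.
So UlmX is produced and active.
cAMP is absent, so VelR is active.
With repressor VelR bound, *haxN* is not transcribed.
So HaxN is not produced.
No repressor is bound and UlmX is active, so *oxaL* is transcribed.

ON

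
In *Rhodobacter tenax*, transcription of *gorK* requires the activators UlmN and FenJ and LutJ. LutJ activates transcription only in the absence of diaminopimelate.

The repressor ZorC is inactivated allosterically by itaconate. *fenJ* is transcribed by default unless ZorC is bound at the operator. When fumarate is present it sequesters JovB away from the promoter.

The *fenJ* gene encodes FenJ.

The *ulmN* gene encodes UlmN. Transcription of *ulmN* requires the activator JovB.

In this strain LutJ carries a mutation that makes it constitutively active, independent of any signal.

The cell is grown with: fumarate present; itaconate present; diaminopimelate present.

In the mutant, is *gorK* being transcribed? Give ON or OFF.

OFF

Fumarate is present, so JovB is inactive.
Required activator JovB is absent, so *ulmN* is not transcribed.
So UlmN is not produced.
Itaconate is present, so ZorC is inactive.
With no repressor bound, *fenJ* is transcribed.
So FenJ is produced and active.
LutJ is constitutively active in this strain.
Required activator UlmN is absent, so *gorK* is not transcribed.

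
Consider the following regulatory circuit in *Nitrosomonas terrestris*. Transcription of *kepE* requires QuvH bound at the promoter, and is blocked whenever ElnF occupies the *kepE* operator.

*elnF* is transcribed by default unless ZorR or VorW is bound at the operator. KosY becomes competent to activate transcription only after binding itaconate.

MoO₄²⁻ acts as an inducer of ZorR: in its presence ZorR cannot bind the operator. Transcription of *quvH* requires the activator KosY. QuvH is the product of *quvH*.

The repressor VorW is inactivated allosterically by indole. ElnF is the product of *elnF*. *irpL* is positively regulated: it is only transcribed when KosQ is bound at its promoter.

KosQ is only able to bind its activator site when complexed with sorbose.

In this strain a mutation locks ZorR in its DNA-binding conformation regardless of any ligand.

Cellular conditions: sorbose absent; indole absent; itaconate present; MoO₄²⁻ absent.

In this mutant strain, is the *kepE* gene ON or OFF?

ON

ZorR is constitutively active in this strain.
Indole is absent, so VorW is active.
With repressor ZorR bound, *elnF* is not transcribed.
So ElnF is not produced.
Itaconate is present, so KosY is active.
No repressor is bound and KosY is active, so *quvH* is transcribed.
So QuvH is produced and active.
No repressor is bound and QuvH is active, so *kepE* is transcribed.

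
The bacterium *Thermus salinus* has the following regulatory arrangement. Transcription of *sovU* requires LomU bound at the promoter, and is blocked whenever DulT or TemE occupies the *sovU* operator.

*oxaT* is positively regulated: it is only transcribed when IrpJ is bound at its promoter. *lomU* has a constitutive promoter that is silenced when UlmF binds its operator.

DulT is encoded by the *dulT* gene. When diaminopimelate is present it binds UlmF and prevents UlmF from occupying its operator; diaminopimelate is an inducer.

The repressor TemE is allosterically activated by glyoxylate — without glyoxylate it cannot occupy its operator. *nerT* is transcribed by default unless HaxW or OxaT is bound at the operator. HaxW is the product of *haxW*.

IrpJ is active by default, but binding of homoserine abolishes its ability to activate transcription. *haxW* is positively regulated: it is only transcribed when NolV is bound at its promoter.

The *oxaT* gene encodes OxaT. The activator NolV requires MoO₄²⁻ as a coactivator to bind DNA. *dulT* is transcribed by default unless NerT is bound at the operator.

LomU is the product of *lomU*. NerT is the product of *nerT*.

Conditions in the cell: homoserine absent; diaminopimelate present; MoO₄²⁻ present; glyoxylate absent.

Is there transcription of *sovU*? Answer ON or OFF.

OFF

Diaminopimelate is present, so UlmF is inactive.
With no repressor bound, *lomU* is transcribed.
So LomU is produced and active.
MoO₄²⁻ is present, so NolV is active.
No repressor is bound and NolV is active, so *haxW* is transcribed.
So HaxW is produced and active.
Homoserine is absent, so IrpJ is active.
No repressor is bound and IrpJ is active, so *oxaT* is transcribed.
So OxaT is produced and active.
With repressor HaxW bound, *nerT* is not transcribed.
So NerT is not produced.
With no repressor bound, *dulT* is transcribed.
So DulT is produced and active.
Glyoxylate is absent, so TemE is inactive.
With repressor DulT bound, *sovU* is not transcribed.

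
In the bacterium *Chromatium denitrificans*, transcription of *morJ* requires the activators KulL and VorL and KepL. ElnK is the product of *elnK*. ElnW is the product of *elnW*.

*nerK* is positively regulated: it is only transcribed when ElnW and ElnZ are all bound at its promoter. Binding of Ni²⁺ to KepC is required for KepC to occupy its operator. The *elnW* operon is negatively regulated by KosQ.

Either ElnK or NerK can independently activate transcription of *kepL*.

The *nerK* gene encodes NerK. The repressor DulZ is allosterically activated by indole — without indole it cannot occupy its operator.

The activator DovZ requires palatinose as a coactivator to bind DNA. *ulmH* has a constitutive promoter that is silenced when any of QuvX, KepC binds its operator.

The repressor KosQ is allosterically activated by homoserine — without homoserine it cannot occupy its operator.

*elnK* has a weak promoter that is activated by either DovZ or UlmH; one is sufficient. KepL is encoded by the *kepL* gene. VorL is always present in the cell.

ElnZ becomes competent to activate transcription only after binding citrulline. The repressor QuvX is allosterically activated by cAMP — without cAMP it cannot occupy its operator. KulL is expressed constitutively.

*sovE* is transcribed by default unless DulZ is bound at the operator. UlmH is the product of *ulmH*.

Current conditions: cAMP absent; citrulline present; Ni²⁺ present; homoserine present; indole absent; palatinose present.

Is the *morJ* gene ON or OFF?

KulL is produced constitutively and is active.
VorL is produced constitutively and is active.
Palatinose is present, so DovZ is active.
cAMP is absent, so QuvX is inactive.
Ni²⁺ is present, so KepC is active.
With repressor KepC bound, *ulmH* is not transcribed.
So UlmH is not produced.
Activator DovZ is present, so *elnK* is transcribed.
So ElnK is produced and active.
Homoserine is present, so KosQ is active.
With repressor KosQ bound, *elnW* is not transcribed.
So ElnW is not produced.
Citrulline is present, so ElnZ is active.
Required activator ElnW is absent, so *nerK* is not transcribed.
So NerK is not produced.
Activator ElnK is present, so *kepL* is transcribed.
So KepL is produced and active.
No repressor is bound and KulL and VorL and KepL are active, so *morJ* is transcribed.

ON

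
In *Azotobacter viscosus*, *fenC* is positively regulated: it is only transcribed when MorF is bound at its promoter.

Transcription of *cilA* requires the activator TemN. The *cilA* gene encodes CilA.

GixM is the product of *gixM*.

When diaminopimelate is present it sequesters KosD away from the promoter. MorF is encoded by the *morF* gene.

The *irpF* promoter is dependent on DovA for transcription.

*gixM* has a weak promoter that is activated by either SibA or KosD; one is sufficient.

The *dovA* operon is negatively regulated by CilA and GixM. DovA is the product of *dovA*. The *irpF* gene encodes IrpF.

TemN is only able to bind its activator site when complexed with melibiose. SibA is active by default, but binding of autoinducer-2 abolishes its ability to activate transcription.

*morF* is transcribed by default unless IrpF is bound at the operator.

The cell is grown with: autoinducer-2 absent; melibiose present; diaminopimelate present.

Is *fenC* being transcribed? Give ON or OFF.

Melibiose is present, so TemN is active.
No repressor is bound and TemN is active, so *cilA* is transcribed.
So CilA is produced and active.
Autoinducer-2 is absent, so SibA is active.
Diaminopimelate is present, so KosD is inactive.
Activator SibA is present, so *gixM* is transcribed.
So GixM is produced and active.
With repressor CilA bound, *dovA* is not transcribed.
So DovA is not produced.
Required activator DovA is absent, so *irpF* is not transcribed.
So IrpF is not produced.
With no repressor bound, *morF* is transcribed.
So MorF is produced and active.
No repressor is bound and MorF is active, so *fenC* is transcribed.

ON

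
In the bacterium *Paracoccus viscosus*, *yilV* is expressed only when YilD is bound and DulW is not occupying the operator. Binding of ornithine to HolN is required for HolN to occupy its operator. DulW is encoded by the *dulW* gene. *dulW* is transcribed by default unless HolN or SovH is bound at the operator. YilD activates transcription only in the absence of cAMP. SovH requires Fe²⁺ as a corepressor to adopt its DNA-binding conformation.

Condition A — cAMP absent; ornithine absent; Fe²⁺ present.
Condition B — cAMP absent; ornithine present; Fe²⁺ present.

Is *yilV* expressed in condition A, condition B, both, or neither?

Condition A:
cAMP is absent, so YilD is active.
Ornithine is absent, so HolN is inactive.
Fe²⁺ is present, so SovH is active.
With repressor SovH bound, *dulW* is not transcribed.
So DulW is not produced.
No repressor is bound and YilD is active, so *yilV* is transcribed.
→ *yilV* is ON in A.
Condition B:
cAMP is absent, so YilD is active.
Ornithine is present, so HolN is active.
Fe²⁺ is present, so SovH is active.
With repressor HolN bound, *dulW* is not transcribed.
So DulW is not produced.
No repressor is bound and YilD is active, so *yilV* is transcribed.
→ *yilV* is ON in B.

both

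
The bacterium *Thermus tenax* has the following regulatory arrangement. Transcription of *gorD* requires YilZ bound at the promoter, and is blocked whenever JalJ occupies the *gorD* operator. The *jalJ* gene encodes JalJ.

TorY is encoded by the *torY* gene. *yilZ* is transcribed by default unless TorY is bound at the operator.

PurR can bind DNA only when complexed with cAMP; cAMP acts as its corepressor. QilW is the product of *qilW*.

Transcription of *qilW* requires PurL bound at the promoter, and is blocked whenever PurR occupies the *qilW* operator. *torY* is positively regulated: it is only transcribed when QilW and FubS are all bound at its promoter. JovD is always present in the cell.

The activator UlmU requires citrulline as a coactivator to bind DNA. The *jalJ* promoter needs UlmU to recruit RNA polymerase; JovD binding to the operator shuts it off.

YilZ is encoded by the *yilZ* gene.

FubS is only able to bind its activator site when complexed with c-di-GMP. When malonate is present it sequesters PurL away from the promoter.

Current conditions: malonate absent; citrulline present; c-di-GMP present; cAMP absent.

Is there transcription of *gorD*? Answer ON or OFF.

OFF

Malonate is absent, so PurL is active.
cAMP is absent, so PurR is inactive.
No repressor is bound and PurL is active, so *qilW* is transcribed.
So QilW is produced and active.
c-di-GMP is present, so FubS is active.
No repressor is bound and QilW and FubS are active, so *torY* is transcribed.
So TorY is produced and active.
With repressor TorY bound, *yilZ* is not transcribed.
So YilZ is not produced.
JovD is produced constitutively and is active.
Citrulline is present, so UlmU is active.
With repressor JovD bound, *jalJ* is not transcribed.
So JalJ is not produced.
Required activator YilZ is absent, so *gorD* is not transcribed.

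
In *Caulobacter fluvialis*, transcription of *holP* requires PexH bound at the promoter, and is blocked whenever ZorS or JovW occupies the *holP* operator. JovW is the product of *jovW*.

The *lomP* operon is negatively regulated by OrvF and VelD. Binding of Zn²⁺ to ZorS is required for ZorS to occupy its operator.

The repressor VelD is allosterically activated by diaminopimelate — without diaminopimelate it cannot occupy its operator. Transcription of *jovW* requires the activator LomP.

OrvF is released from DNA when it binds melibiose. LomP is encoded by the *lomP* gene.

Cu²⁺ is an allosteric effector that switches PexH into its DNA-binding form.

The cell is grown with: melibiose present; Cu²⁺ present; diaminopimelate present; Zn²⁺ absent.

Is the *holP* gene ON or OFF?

ON

Zn²⁺ is absent, so ZorS is inactive.
Melibiose is present, so OrvF is inactive.
Diaminopimelate is present, so VelD is active.
With repressor VelD bound, *lomP* is not transcribed.
So LomP is not produced.
Required activator LomP is absent, so *jovW* is not transcribed.
So JovW is not produced.
Cu²⁺ is present, so PexH is active.
No repressor is bound and PexH is active, so *holP* is transcribed.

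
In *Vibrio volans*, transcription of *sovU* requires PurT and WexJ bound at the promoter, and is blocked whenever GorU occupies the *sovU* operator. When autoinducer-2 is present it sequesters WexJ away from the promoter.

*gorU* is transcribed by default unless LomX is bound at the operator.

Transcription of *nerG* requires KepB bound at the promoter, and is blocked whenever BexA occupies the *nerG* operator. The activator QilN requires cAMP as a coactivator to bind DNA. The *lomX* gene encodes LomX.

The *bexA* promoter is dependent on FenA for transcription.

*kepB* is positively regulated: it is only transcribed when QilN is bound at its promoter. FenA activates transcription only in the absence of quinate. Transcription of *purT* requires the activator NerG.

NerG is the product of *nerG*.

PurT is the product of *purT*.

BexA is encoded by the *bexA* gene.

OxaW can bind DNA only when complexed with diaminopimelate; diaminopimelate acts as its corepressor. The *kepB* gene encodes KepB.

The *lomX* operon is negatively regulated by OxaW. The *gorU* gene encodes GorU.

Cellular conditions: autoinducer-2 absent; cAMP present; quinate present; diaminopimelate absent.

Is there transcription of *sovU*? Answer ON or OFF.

Diaminopimelate is absent, so OxaW is inactive.
With no repressor bound, *lomX* is transcribed.
So LomX is produced and active.
With repressor LomX bound, *gorU* is not transcribed.
So GorU is not produced.
cAMP is present, so QilN is active.
No repressor is bound and QilN is active, so *kepB* is transcribed.
So KepB is produced and active.
Quinate is present, so FenA is inactive.
Required activator FenA is absent, so *bexA* is not transcribed.
So BexA is not produced.
No repressor is bound and KepB is active, so *nerG* is transcribed.
So NerG is produced and active.
No repressor is bound and NerG is active, so *purT* is transcribed.
So PurT is produced and active.
Autoinducer-2 is absent, so WexJ is active.
No repressor is bound and PurT and WexJ are active, so *sovU* is transcribed.

ON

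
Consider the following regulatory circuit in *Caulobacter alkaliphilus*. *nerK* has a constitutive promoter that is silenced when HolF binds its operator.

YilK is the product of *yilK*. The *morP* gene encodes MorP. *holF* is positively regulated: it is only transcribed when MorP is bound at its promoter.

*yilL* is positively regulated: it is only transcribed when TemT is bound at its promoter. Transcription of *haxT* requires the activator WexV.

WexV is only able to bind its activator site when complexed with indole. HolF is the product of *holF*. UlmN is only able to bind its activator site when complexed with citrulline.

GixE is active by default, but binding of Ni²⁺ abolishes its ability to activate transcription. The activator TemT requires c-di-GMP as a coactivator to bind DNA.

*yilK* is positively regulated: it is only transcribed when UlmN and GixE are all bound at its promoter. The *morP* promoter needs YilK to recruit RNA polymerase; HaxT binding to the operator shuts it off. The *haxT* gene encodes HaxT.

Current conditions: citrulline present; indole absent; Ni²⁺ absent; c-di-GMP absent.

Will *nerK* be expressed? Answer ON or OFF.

Indole is absent, so WexV is inactive.
Required activator WexV is absent, so *haxT* is not transcribed.
So HaxT is not produced.
Citrulline is present, so UlmN is active.
Ni²⁺ is absent, so GixE is active.
No repressor is bound and UlmN and GixE are active, so *yilK* is transcribed.
So YilK is produced and active.
No repressor is bound and YilK is active, so *morP* is transcribed.
So MorP is produced and active.
No repressor is bound and MorP is active, so *holF* is transcribed.
So HolF is produced and active.
With repressor HolF bound, *nerK* is not transcribed.

OFF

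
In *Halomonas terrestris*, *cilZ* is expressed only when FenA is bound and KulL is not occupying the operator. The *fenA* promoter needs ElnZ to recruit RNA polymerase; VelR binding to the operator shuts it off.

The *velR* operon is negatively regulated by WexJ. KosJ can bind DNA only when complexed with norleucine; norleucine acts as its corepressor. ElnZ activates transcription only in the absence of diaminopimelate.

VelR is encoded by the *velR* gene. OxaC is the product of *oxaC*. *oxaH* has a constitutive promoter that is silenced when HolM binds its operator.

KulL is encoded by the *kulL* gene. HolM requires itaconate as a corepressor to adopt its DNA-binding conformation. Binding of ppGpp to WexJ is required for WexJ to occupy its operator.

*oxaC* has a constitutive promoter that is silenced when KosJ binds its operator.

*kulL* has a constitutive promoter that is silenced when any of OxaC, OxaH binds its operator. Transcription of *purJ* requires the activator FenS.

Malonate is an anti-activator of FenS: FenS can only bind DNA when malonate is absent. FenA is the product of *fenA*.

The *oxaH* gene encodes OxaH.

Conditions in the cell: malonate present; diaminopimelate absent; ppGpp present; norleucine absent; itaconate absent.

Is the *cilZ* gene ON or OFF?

Diaminopimelate is absent, so ElnZ is active.
ppGpp is present, so WexJ is active.
With repressor WexJ bound, *velR* is not transcribed.
So VelR is not produced.
No repressor is bound and ElnZ is active, so *fenA* is transcribed.
So FenA is produced and active.
Norleucine is absent, so KosJ is inactive.
With no repressor bound, *oxaC* is transcribed.
So OxaC is produced and active.
Itaconate is absent, so HolM is inactive.
With no repressor bound, *oxaH* is transcribed.
So OxaH is produced and active.
With repressor OxaC bound, *kulL* is not transcribed.
So KulL is not produced.
No repressor is bound and FenA is active, so *cilZ* is transcribed.

ON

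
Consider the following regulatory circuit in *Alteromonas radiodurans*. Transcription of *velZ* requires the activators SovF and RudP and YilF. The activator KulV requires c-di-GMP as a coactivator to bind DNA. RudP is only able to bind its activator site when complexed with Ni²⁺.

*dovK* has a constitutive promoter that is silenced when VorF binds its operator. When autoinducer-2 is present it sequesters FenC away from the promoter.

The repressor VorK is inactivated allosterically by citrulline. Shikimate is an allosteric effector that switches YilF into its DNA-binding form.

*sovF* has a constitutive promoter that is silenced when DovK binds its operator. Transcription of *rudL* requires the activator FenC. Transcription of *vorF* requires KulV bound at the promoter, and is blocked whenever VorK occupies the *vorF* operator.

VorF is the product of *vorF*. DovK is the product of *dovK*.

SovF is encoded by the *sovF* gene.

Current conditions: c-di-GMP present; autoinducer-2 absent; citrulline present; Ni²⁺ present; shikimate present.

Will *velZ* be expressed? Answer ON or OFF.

ON

c-di-GMP is present, so KulV is active.
Citrulline is present, so VorK is inactive.
No repressor is bound and KulV is active, so *vorF* is transcribed.
So VorF is produced and active.
With repressor VorF bound, *dovK* is not transcribed.
So DovK is not produced.
With no repressor bound, *sovF* is transcribed.
So SovF is produced and active.
Ni²⁺ is present, so RudP is active.
Shikimate is present, so YilF is active.
No repressor is bound and SovF and RudP and YilF are active, so *velZ* is transcribed.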